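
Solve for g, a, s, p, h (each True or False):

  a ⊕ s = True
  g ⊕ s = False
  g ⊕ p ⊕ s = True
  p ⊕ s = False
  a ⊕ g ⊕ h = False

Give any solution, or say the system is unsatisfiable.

g: True, a: False, s: True, p: True, h: True

a ⊕ s = F ⊕ T = True ✓
g ⊕ s = T ⊕ T = False ✓
g ⊕ p ⊕ s = T ⊕ T ⊕ T = True ✓
p ⊕ s = T ⊕ T = False ✓
a ⊕ g ⊕ h = F ⊕ T ⊕ T = False ✓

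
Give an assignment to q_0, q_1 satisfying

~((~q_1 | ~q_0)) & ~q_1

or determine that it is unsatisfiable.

Case q_1 = True: the conjunct ~q_1 is False.
Case q_1 = False: the conjunct ~((~q_1 | ~q_0)) becomes ~((True | ~q_0)) = False.
Both cases fail — unsatisfiable.

No satisfying assignment exists.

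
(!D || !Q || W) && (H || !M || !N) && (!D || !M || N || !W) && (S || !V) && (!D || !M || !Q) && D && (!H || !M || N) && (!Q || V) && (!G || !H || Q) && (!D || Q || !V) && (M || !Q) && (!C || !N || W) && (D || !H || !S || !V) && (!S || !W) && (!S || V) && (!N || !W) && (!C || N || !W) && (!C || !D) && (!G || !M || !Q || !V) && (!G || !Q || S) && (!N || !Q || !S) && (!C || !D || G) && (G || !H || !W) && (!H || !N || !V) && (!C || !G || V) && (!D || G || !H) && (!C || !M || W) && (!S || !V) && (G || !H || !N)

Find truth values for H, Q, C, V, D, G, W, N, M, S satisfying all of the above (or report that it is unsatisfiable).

Unit clause (D) forces D = True.
In (!C || !D) only !C is left, so C = False.
Try H = True:
  (!D || G || !H) forces G = True.
  (!G || !H || Q) forces Q = True.
  (!D || !Q || W) forces W = True.
  (!D || !M || !Q) forces M = False.
  clause (M || !Q) is falsified — backtrack.
So H = False.
Set Q = False.
  then (!D || Q || !V) forces V = False.
  then (!S || V) forces S = False.
Set G = True.
Set W = False.
Set N = False.
Set M = True.
All clauses satisfied.

H = False, Q = False, C = False, V = False, D = True, G = True, W = False, N = False, M = True, S = False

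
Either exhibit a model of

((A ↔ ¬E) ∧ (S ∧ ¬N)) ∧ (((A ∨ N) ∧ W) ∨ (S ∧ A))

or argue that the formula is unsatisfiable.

E = False; W = True; A = True; N = False; S = True

  (A ↔ ¬E) ∧ (S ∧ ¬N) = True
    A ↔ ¬E = True
      ¬E = True
    S ∧ ¬N = True
      ¬N = True
  ((A ∨ N) ∧ W) ∨ (S ∧ A) = True
    (A ∨ N) ∧ W = True
      A ∨ N = True
    S ∧ A = True
Both conjuncts True, so the formula holds.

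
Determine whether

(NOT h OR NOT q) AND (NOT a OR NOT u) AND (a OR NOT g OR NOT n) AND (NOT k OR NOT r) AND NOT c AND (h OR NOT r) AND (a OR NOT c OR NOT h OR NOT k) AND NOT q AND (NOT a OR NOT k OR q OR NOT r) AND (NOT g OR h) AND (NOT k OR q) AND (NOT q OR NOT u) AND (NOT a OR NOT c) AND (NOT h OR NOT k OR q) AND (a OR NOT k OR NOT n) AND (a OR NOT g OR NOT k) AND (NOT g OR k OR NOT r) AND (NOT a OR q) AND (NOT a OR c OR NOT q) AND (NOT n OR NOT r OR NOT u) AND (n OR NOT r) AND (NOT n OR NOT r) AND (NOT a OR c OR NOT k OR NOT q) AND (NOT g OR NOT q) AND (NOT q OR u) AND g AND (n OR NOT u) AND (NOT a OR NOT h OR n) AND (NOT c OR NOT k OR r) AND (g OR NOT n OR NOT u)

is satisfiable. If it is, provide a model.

g = True, k = False, r = False, n = False, u = False, a = False, q = False, h = True, c = False

Unit clause (NOT c) forces c = False.
Unit clause (NOT q) forces q = False.
In (NOT k OR q) only NOT k is left, so k = False.
In (NOT a OR q) only NOT a is left, so a = False.
Unit clause (g) forces g = True.
In (a OR NOT g OR NOT n) only NOT n is left, so n = False.
In (NOT g OR h) only h is left, so h = True.
In (NOT g OR k OR NOT r) only NOT r is left, so r = False.
In (n OR NOT u) only NOT u is left, so u = False.
All clauses satisfied.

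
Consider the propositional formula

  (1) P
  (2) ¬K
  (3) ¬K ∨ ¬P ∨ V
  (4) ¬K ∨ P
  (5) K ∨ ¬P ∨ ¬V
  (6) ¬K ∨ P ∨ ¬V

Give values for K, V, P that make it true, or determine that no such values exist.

Unit clause (P) forces P = True.
Unit clause (¬K) forces K = False.
In (K ∨ ¬P ∨ ¬V) only ¬V is left, so V = False.
Check each clause:
  (P): P holds.
  (¬K): ¬K holds.
  (¬K ∨ ¬P ∨ V): ¬K holds.
  (¬K ∨ P): ¬K holds.
  (K ∨ ¬P ∨ ¬V): ¬V holds.
  (¬K ∨ P ∨ ¬V): ¬K holds.
All clauses satisfied.

K: False, V: False, P: True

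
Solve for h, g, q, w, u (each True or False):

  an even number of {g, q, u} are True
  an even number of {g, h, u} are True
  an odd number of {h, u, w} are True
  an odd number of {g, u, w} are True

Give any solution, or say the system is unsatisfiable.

h = True, g = True, q = True, w = False, u = False

{g, q, u}: 2 true → even ✓
{g, h, u}: 2 true → even ✓
{h, u, w}: 1 true → odd ✓
{g, u, w}: 1 true → odd ✓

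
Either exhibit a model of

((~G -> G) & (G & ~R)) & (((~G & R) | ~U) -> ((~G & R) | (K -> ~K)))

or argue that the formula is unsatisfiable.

R: False, G: True, U: False, K: False

  (~G -> G) & (G & ~R) = True
    ~G -> G = True
      ~G = False
    G & ~R = True
      ~R = True
  ((~G & R) | ~U) -> ((~G & R) | (K -> ~K)) = True
    (~G & R) | ~U = True
      ~G & R = False
        ~G = False
      ~U = True
    (~G & R) | (K -> ~K) = True
      ~G & R = False
        ~G = False
      K -> ~K = True
        ~K = True
Both conjuncts True, so the formula holds.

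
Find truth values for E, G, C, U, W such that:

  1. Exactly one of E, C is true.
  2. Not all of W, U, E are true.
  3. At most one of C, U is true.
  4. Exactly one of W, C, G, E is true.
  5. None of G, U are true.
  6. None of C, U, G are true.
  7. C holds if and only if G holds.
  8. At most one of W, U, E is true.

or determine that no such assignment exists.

E = True; G = False; C = False; U = False; W = False

  (1) {E, C}: 1 true — exactly one ✓
  (2) {W, U, E}: 1/3 true — not all ✓
  (3) {C, U}: 0 true — at most one ✓
  (4) {W, C, G, E}: 1 true — exactly one ✓
  (5) {G, U}: 0 true — none ✓
  (6) {C, U, G}: 0 true — none ✓
  (7) C=F, G=F — same ✓
  (8) {W, U, E}: 1 true — at most one ✓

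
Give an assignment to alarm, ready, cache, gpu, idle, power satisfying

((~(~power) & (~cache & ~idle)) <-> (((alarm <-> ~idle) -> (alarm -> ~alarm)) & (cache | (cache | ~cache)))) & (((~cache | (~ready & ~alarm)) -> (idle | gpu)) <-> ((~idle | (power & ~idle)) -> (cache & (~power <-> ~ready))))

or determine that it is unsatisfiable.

alarm = False, ready = True, cache = False, gpu = False, idle = False, power = True

  (~(~power) & (~cache & ~idle)) <-> (((alarm <-> ~idle) -> (alarm -> ~alarm)) & (cache | (cache | ~cache))) = True
    ~(~power) & (~cache & ~idle) = True
      ~(~power) = True
        ~power = False
      ~cache & ~idle = True
        ~cache = True
        ~idle = True
    ((alarm <-> ~idle) -> (alarm -> ~alarm)) & (cache | (cache | ~cache)) = True
      (alarm <-> ~idle) -> (alarm -> ~alarm) = True
        alarm <-> ~idle = False
          ~idle = True
        alarm -> ~alarm = True
          ~alarm = True
      cache | (cache | ~cache) = True
        cache | ~cache = True
          ~cache = True
  ((~cache | (~ready & ~alarm)) -> (idle | gpu)) <-> ((~idle | (power & ~idle)) -> (cache & (~power <-> ~ready))) = True
    (~cache | (~ready & ~alarm)) -> (idle | gpu) = False
      ~cache | (~ready & ~alarm) = True
        ~cache = True
        ~ready & ~alarm = False
          ~ready = False
          ~alarm = True
      idle | gpu = False
    (~idle | (power & ~idle)) -> (cache & (~power <-> ~ready)) = False
      ~idle | (power & ~idle) = True
        ~idle = True
        power & ~idle = True
          ~idle = True
      cache & (~power <-> ~ready) = False
        ~power <-> ~ready = True
          ~power = False
          ~ready = False
Both conjuncts True, so the formula holds.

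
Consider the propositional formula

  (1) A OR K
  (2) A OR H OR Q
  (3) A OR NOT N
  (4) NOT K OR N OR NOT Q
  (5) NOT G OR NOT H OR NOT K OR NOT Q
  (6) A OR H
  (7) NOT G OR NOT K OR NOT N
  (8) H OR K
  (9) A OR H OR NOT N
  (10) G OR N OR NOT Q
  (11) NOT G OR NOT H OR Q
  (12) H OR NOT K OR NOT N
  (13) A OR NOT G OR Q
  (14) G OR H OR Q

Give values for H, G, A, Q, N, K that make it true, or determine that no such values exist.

Set H = True.
Set G = False.
Set A = True.
Set Q = False.
Set N = False.
Set K = True.
All clauses satisfied.

H = True, G = False, A = True, Q = False, N = False, K = True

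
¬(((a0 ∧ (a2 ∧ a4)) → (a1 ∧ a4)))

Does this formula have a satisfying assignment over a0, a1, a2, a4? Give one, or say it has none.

a0 = True, a1 = False, a2 = True, a4 = True

  ¬(((a0 ∧ (a2 ∧ a4)) → (a1 ∧ a4))) = True
    (a0 ∧ (a2 ∧ a4)) → (a1 ∧ a4) = False
      a0 ∧ (a2 ∧ a4) = True
        a2 ∧ a4 = True
      a1 ∧ a4 = False
The formula evaluates to True.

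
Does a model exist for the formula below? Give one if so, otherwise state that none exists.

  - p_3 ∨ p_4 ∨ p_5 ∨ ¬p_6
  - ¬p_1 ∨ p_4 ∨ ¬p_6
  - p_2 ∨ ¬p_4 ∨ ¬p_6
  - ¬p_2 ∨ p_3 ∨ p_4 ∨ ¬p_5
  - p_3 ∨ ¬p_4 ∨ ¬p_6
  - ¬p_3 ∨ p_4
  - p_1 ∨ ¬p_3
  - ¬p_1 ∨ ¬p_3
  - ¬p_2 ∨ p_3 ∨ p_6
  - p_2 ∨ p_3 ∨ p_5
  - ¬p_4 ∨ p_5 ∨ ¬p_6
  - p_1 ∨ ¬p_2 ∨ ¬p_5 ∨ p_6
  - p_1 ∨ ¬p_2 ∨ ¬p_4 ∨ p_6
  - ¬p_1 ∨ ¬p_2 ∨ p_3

p_1: False; p_2: False; p_3: False; p_4: False; p_5: True; p_6: False

Set p_1 = False.
  then (p_1 ∨ ¬p_3) forces p_3 = False.
Try p_2 = True:
  (¬p_2 ∨ p_3 ∨ p_6) forces p_6 = True.
  (p_3 ∨ ¬p_4 ∨ ¬p_6) forces p_4 = False.
  (p_3 ∨ p_4 ∨ p_5 ∨ ¬p_6) forces p_5 = True.
  clause (¬p_2 ∨ p_3 ∨ p_4 ∨ ¬p_5) is falsified — backtrack.
So p_2 = False.
  then (p_2 ∨ p_3 ∨ p_5) forces p_5 = True.
Set p_4 = False.
Set p_6 = False.
All clauses satisfied.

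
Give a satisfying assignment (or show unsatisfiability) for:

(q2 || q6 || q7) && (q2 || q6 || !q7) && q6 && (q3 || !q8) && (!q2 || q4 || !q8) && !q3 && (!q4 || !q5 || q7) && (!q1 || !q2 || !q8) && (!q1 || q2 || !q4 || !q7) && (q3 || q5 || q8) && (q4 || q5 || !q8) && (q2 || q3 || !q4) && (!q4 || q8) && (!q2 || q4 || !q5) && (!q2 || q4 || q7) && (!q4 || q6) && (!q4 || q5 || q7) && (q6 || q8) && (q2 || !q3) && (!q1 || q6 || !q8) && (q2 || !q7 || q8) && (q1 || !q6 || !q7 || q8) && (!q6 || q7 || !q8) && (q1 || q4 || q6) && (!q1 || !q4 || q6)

Unit clause (q6) forces q6 = True.
Unit clause (!q3) forces q3 = False.
In (q3 || !q8) only !q8 is left, so q8 = False.
In (q3 || q5 || q8) only q5 is left, so q5 = True.
In (!q4 || q8) only !q4 is left, so q4 = False.
In (!q2 || q4 || !q5) only !q2 is left, so q2 = False.
In (q2 || !q7 || q8) only !q7 is left, so q7 = False.
Set q1 = True.
All clauses satisfied.

q1=T; q2=F; q3=F; q4=F; q5=T; q6=T; q7=F; q8=F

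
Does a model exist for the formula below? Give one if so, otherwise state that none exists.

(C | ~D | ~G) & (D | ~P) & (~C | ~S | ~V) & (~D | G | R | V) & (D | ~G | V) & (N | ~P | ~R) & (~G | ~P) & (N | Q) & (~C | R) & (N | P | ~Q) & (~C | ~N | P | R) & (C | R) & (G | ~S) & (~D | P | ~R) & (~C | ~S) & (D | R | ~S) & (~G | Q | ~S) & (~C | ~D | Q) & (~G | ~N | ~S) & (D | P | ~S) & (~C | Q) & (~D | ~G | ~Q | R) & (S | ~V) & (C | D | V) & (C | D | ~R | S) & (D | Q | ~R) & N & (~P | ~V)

V = False, N = True, R = True, S = False, G = False, C = False, D = True, P = True, Q = False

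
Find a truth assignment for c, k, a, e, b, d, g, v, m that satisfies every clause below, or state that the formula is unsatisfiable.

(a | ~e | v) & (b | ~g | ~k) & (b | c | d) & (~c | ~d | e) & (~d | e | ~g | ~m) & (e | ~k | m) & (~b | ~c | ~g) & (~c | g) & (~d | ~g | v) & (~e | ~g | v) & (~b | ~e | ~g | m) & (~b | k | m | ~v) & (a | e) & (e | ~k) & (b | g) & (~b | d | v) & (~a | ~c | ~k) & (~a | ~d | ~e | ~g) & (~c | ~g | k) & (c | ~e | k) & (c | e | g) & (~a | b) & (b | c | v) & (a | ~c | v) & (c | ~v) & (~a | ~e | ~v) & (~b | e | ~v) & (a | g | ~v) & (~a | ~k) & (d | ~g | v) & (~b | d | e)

Unsatisfiable — no assignment works.

Case c = True:
  (~c | g) forces g = True.
  (~b | ~c | ~g) forces b = False.
  (b | ~g | ~k) forces k = False.
  Clause (~c | ~g | k) is falsified — contradiction.
Case c = False:
  (c | ~v) forces v = False.
  (b | c | v) forces b = True.
  (~b | d | v) forces d = True.
  (~d | ~g | v) forces g = False.
  (c | e | g) forces e = True.
  (a | ~e | v) forces a = True.
  (c | ~e | k) forces k = True.
  Clause (~a | ~k) is falsified — contradiction.
Both cases fail, so the formula is unsatisfiable.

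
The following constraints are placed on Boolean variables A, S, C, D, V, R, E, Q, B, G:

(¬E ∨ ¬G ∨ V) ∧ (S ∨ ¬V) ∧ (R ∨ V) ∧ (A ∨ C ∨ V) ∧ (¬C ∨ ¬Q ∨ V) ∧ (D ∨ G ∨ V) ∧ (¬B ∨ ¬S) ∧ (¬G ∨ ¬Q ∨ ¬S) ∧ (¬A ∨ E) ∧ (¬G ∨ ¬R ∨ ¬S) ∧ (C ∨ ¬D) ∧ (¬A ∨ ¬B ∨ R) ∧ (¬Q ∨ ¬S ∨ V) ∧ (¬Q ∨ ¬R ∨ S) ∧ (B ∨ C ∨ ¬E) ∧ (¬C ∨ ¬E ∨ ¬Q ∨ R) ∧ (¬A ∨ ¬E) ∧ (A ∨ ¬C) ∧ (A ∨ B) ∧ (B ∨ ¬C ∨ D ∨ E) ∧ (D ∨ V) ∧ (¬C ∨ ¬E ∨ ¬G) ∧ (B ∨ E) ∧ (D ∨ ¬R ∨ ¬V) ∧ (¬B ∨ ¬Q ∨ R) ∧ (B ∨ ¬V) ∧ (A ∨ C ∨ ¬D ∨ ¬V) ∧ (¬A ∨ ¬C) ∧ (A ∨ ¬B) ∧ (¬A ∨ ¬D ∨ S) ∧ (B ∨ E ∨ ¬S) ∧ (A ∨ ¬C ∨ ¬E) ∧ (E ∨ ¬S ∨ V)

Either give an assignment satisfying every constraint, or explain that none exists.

Unsatisfiable

Case A = True:
  (¬A ∨ E) forces E = True.
  Clause (¬A ∨ ¬E) is falsified — contradiction.
Case A = False:
  (A ∨ ¬C) forces C = False.
  (A ∨ C ∨ V) forces V = True.
  (S ∨ ¬V) forces S = True.
  (¬B ∨ ¬S) forces B = False.
  Clause (A ∨ B) is falsified — contradiction.
Both cases fail, so the formula is unsatisfiable.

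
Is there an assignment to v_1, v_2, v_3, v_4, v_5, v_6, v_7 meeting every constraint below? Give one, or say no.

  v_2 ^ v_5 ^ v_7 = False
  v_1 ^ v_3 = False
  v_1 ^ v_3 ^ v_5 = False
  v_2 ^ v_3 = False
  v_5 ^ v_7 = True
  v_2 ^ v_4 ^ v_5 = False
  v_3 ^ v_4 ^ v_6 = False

v_1=T, v_2=T, v_3=T, v_4=T, v_5=F, v_6=F, v_7=T

v_2 ^ v_5 ^ v_7 = T ^ F ^ T = False ✓
v_1 ^ v_3 = T ^ T = False ✓
v_1 ^ v_3 ^ v_5 = T ^ T ^ F = False ✓
v_2 ^ v_3 = T ^ T = False ✓
v_5 ^ v_7 = F ^ T = True ✓
v_2 ^ v_4 ^ v_5 = T ^ T ^ F = False ✓
v_3 ^ v_4 ^ v_6 = T ^ T ^ F = False ✓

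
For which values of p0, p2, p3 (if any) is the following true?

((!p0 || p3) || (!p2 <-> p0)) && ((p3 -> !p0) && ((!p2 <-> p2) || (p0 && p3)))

Case p0 = True: the formula simplifies to (p3 || !p2) && (!p3 && ((!p2 <-> p2) || p3)).
  p3 = True: the conjunct !p3 is False.
  p3 = False: simplifies to !p2 && (!p2 <-> p2).
    p2 = True: the conjunct !p2 is False.
    p2 = False: the conjunct !p2 <-> p2 becomes !False <-> False = False.
Case p0 = False: the formula simplifies to !p2 <-> p2.
  p2 = True: this becomes !True <-> True = False.
  p2 = False: this becomes !False <-> False = False.
Both cases fail — unsatisfiable.

Unsatisfiable — no assignment works.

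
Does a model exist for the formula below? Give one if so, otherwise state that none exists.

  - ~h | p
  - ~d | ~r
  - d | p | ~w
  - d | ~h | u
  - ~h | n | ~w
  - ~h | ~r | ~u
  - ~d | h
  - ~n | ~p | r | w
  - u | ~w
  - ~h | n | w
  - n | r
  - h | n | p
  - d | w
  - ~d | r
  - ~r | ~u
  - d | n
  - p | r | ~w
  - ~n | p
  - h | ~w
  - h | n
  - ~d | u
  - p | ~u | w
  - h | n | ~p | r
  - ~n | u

Set r = False.
  then (n | r) forces n = True.
  then (~d | r) forces d = False.
  then (~n | p) forces p = True.
  then (~n | u) forces u = True.
  then (~n | ~p | r | w) forces w = True.
  then (h | ~w) forces h = True.
All clauses satisfied.

r: False; u: True; p: True; w: True; h: True; d: False; n: True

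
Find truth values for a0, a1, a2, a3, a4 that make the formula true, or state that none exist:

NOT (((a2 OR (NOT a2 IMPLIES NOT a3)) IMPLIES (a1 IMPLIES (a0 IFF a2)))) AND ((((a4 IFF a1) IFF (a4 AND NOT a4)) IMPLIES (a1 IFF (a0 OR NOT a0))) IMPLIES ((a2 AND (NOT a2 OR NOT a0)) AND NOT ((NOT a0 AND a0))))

a0: False, a1: True, a2: True, a3: True, a4: False

  NOT (((a2 OR (NOT a2 IMPLIES NOT a3)) IMPLIES (a1 IMPLIES (a0 IFF a2)))) = True
    (a2 OR (NOT a2 IMPLIES NOT a3)) IMPLIES (a1 IMPLIES (a0 IFF a2)) = False
      a2 OR (NOT a2 IMPLIES NOT a3) = True
        NOT a2 IMPLIES NOT a3 = True
          NOT a2 = False
          NOT a3 = False
      a1 IMPLIES (a0 IFF a2) = False
        a0 IFF a2 = False
  (((a4 IFF a1) IFF (a4 AND NOT a4)) IMPLIES (a1 IFF (a0 OR NOT a0))) IMPLIES ((a2 AND (NOT a2 OR NOT a0)) AND NOT ((NOT a0 AND a0))) = True
    ((a4 IFF a1) IFF (a4 AND NOT a4)) IMPLIES (a1 IFF (a0 OR NOT a0)) = True
      (a4 IFF a1) IFF (a4 AND NOT a4) = True
        a4 IFF a1 = False
        a4 AND NOT a4 = False
          NOT a4 = True
      a1 IFF (a0 OR NOT a0) = True
        a0 OR NOT a0 = True
          NOT a0 = True
    (a2 AND (NOT a2 OR NOT a0)) AND NOT ((NOT a0 AND a0)) = True
      a2 AND (NOT a2 OR NOT a0) = True
        NOT a2 OR NOT a0 = True
          NOT a2 = False
          NOT a0 = True
      NOT ((NOT a0 AND a0)) = True
        NOT a0 AND a0 = False
          NOT a0 = True
Both conjuncts True, so the formula holds.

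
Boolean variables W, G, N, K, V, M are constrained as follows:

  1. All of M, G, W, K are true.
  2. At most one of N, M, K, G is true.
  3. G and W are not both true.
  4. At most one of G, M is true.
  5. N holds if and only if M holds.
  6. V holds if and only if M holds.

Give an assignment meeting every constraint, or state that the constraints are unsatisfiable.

The formula is unsatisfiable.

Case G = True:
  (1) forces M = True.
  Constraint (2) is violated (M=T, G=T) — contradiction.
Case G = False:
  Constraint (1) is violated (G=F) — contradiction.
Both cases fail — unsatisfiable.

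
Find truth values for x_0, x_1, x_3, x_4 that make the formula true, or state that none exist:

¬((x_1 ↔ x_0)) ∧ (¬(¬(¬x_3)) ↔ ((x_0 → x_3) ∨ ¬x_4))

x_0=F, x_1=T, x_3=F, x_4=F

  ¬((x_1 ↔ x_0)) = True
    x_1 ↔ x_0 = False
  ¬(¬(¬x_3)) ↔ ((x_0 → x_3) ∨ ¬x_4) = True
    ¬(¬(¬x_3)) = True
      ¬(¬x_3) = False
        ¬x_3 = True
    (x_0 → x_3) ∨ ¬x_4 = True
      x_0 → x_3 = True
      ¬x_4 = True
Both conjuncts True, so the formula holds.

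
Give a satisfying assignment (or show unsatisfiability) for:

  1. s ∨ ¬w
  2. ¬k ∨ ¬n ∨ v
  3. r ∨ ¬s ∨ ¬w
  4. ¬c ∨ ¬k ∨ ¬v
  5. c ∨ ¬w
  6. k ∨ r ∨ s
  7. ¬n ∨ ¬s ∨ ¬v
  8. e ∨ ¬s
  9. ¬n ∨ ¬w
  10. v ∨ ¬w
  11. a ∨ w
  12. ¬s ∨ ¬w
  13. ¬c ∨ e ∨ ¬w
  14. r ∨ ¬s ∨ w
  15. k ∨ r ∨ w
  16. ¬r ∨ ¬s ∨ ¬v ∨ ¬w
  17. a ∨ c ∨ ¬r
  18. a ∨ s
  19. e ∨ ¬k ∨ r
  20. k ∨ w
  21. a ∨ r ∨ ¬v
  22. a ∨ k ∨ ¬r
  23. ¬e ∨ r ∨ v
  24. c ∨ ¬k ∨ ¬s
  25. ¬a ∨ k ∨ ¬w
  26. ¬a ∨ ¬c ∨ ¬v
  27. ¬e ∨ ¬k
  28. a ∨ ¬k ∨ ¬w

Set c = False.
  then (c ∨ ¬w) forces w = False.
  then (a ∨ w) forces a = True.
  then (k ∨ w) forces k = True.
  then (c ∨ ¬k ∨ ¬s) forces s = False.
  then (¬e ∨ ¬k) forces e = False.
  then (e ∨ ¬k ∨ r) forces r = True.
Set n = False.
Set v = True.
All clauses satisfied.

c = False, r = True, w = False, k = True, a = True, n = False, v = True, s = False, e = False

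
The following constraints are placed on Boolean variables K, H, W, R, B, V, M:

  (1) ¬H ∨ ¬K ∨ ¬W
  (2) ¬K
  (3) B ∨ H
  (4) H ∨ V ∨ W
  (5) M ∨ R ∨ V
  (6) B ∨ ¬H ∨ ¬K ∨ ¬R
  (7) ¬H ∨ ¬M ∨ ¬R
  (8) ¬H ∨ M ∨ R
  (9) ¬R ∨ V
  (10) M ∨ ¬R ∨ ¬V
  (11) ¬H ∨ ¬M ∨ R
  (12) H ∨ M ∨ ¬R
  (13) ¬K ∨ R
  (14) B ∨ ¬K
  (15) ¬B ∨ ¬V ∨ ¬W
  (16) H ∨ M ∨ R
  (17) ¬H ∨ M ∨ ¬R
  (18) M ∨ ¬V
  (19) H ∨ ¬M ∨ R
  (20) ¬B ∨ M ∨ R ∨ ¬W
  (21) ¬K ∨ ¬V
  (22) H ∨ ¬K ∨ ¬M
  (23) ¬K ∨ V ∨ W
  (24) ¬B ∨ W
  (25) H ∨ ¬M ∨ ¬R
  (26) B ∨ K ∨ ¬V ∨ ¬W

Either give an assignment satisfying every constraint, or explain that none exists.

Case R = True:
  (¬K) forces K = False.
  (¬R ∨ V) forces V = True.
  (M ∨ ¬R ∨ ¬V) forces M = True.
  (¬H ∨ ¬M ∨ ¬R) forces H = False.
  Clause (H ∨ ¬M ∨ ¬R) is falsified — contradiction.
Case R = False:
  (¬K) forces K = False.
  If M = True:
    (¬H ∨ ¬M ∨ R) forces H = False.
    clause (H ∨ ¬M ∨ R) is falsified.
  If M = False:
    (M ∨ R ∨ V) forces V = True.
    clause (M ∨ ¬V) is falsified.
  Every sub-case reaches a contradiction.
Both cases fail, so the formula is unsatisfiable.

The formula is unsatisfiable.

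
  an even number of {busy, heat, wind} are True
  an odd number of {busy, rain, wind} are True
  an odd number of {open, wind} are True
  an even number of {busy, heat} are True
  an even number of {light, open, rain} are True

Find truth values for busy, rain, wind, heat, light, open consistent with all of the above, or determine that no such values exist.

busy=T, rain=F, wind=F, heat=T, light=T, open=T

{busy, heat, wind}: 2 true → even ✓
{busy, rain, wind}: 1 true → odd ✓
{open, wind}: 1 true → odd ✓
{busy, heat}: 2 true → even ✓
{light, open, rain}: 2 true → even ✓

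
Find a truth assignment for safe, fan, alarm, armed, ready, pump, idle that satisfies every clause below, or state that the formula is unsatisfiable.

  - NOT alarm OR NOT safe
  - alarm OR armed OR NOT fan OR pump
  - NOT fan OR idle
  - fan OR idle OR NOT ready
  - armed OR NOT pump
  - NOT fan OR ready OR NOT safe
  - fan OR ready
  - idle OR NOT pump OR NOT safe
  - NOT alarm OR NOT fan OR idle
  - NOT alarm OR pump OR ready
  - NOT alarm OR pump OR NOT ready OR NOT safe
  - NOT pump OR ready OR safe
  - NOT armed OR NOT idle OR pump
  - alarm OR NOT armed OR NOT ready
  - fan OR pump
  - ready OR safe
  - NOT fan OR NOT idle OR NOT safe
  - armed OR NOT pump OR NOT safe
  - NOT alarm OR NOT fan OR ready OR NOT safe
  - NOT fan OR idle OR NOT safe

safe = False; fan = False; alarm = True; armed = True; ready = True; pump = True; idle = True

Set safe = False.
  then (ready OR safe) forces ready = True.
Set fan = False.
  then (fan OR idle OR NOT ready) forces idle = True.
  then (fan OR pump) forces pump = True.
  then (armed OR NOT pump) forces armed = True.
  then (alarm OR NOT armed OR NOT ready) forces alarm = True.
All clauses satisfied.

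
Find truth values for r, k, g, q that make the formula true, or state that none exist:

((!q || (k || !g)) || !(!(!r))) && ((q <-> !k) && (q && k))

The formula is unsatisfiable.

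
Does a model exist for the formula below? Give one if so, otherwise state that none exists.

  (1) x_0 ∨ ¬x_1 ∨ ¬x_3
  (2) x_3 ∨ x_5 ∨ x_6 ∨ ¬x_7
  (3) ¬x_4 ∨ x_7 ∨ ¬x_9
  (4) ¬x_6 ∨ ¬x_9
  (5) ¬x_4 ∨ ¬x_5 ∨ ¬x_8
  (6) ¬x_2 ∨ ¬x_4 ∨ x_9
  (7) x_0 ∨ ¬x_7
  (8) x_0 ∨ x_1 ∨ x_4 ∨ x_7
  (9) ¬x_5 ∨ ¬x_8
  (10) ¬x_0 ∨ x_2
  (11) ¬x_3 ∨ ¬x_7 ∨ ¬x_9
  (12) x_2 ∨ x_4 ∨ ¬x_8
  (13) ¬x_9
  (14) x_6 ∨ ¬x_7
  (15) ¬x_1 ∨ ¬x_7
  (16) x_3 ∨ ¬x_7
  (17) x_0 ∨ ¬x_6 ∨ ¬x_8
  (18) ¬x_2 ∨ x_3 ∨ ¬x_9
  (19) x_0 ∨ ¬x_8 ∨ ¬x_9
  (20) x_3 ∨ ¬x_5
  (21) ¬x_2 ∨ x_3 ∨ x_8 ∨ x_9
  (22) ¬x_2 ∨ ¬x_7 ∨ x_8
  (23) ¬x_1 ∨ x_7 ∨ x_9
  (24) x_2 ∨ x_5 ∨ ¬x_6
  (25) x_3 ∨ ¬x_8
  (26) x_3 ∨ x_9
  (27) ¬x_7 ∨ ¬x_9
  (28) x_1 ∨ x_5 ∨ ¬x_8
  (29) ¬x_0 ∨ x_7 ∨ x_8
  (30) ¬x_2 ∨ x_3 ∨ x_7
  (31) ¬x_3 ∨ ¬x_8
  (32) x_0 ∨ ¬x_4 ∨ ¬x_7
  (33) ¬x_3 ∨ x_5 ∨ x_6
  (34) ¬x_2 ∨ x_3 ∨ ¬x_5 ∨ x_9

Unit clause (¬x_9) forces x_9 = False.
In (x_3 ∨ x_9) only x_3 is left, so x_3 = True.
In (¬x_3 ∨ ¬x_8) only ¬x_8 is left, so x_8 = False.
Try x_0 = True:
  (¬x_0 ∨ x_2) forces x_2 = True.
  (¬x_2 ∨ ¬x_4 ∨ x_9) forces x_4 = False.
  (¬x_2 ∨ ¬x_7 ∨ x_8) forces x_7 = False.
  clause (¬x_0 ∨ x_7 ∨ x_8) is falsified — backtrack.
So x_0 = False.
  then (x_0 ∨ ¬x_1 ∨ ¬x_3) forces x_1 = False.
  then (x_0 ∨ ¬x_7) forces x_7 = False.
  then (x_0 ∨ x_1 ∨ x_4 ∨ x_7) forces x_4 = True.
  then (¬x_2 ∨ ¬x_4 ∨ x_9) forces x_2 = False.
Try x_5 = False:
  (x_2 ∨ x_5 ∨ ¬x_6) forces x_6 = False.
  clause (¬x_3 ∨ x_5 ∨ x_6) is falsified — backtrack.
So x_5 = True.
Set x_6 = True.
All clauses satisfied.

x_0=F, x_1=F, x_2=F, x_3=T, x_4=T, x_5=T, x_6=T, x_7=F, x_8=F, x_9=F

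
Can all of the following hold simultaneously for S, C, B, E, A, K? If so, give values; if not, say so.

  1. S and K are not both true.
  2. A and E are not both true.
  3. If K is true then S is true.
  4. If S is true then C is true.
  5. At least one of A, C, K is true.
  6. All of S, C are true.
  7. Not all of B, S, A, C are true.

S=T, C=T, B=F, E=F, A=T, K=F

  (1) S=T, K=F — not both ✓
  (2) A=T, E=F — not both ✓
  (3) K=F ⇒ S: vacuous ✓
  (4) S=T ⇒ C: T ✓
  (5) {A, C, K}: 2 true — at least one ✓
  (6) {S, C}: all 2 true ✓
  (7) {B, S, A, C}: 3/4 true — not all ✓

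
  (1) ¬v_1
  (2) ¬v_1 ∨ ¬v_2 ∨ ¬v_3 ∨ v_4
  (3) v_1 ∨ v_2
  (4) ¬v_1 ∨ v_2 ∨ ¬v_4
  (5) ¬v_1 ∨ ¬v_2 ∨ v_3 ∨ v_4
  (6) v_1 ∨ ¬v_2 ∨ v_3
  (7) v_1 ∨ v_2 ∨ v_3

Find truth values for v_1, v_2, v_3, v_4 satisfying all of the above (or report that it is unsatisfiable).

v_1 = False; v_2 = True; v_3 = True; v_4 = False

Unit clause (¬v_1) forces v_1 = False.
In (v_1 ∨ v_2) only v_2 is left, so v_2 = True.
In (v_1 ∨ ¬v_2 ∨ v_3) only v_3 is left, so v_3 = True.
Set v_4 = False.
All clauses satisfied.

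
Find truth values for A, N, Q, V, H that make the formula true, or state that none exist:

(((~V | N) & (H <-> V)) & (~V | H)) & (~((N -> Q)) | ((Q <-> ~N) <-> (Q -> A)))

A = True; N = True; Q = False; V = False; H = False

  ((~V | N) & (H <-> V)) & (~V | H) = True
    (~V | N) & (H <-> V) = True
      ~V | N = True
        ~V = True
      H <-> V = True
    ~V | H = True
      ~V = True
  ~((N -> Q)) | ((Q <-> ~N) <-> (Q -> A)) = True
    ~((N -> Q)) = True
      N -> Q = False
    (Q <-> ~N) <-> (Q -> A) = True
      Q <-> ~N = True
        ~N = False
      Q -> A = True
Both conjuncts True, so the formula holds.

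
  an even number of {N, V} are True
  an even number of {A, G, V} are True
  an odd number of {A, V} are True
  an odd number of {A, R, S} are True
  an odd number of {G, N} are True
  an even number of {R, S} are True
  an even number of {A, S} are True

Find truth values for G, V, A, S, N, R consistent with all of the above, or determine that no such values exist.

G: True, V: False, A: True, S: True, N: False, R: True

{N, V}: 0 true → even ✓
{A, G, V}: 2 true → even ✓
{A, V}: 1 true → odd ✓
{A, R, S}: 3 true → odd ✓
{G, N}: 1 true → odd ✓
{R, S}: 2 true → even ✓
{A, S}: 2 true → even ✓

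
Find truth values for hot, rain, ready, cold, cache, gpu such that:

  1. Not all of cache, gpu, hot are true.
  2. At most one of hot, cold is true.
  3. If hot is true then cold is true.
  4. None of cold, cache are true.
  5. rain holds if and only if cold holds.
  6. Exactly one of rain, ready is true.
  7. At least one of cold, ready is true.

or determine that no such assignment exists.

hot: False, rain: False, ready: True, cold: False, cache: False, gpu: False

  (1) {cache, gpu, hot}: 0/3 true — not all ✓
  (2) {hot, cold}: 0 true — at most one ✓
  (3) hot=F ⇒ cold: vacuous ✓
  (4) {cold, cache}: 0 true — none ✓
  (5) rain=F, cold=F — same ✓
  (6) {rain, ready}: 1 true — exactly one ✓
  (7) {cold, ready}: 1 true — at least one ✓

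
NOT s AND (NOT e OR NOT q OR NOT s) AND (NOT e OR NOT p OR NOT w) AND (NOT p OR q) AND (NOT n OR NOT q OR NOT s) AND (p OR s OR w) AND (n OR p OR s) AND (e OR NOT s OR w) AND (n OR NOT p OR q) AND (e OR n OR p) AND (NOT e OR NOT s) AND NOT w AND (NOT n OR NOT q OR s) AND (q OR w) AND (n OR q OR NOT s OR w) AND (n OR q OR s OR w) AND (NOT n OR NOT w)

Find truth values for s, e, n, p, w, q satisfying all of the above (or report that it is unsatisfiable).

s: False, e: False, n: False, p: True, w: False, q: True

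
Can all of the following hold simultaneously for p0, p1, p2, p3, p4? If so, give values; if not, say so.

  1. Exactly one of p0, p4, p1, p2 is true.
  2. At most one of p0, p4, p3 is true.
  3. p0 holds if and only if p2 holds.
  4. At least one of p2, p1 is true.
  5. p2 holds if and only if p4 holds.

p0: False, p1: True, p2: False, p3: True, p4: False

  (1) {p0, p4, p1, p2}: 1 true — exactly one ✓
  (2) {p0, p4, p3}: 1 true — at most one ✓
  (3) p0=F, p2=F — same ✓
  (4) {p2, p1}: 1 true — at least one ✓
  (5) p2=F, p4=F — same ✓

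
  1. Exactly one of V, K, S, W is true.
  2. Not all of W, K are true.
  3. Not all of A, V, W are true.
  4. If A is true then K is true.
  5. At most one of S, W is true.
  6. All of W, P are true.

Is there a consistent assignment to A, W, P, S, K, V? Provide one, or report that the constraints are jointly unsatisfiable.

A = False; W = True; P = True; S = False; K = False; V = False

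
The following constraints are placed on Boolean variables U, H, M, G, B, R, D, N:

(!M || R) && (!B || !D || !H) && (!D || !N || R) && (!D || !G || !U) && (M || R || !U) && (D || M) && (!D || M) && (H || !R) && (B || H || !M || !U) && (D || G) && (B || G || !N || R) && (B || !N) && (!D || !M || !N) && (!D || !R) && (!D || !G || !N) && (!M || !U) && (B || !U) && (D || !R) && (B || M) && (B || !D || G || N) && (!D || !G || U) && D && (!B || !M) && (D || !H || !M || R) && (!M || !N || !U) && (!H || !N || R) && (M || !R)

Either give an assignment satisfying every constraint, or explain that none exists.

Unsatisfiable

Case D = True:
  (!D || M) forces M = True.
  (!M || R) forces R = True.
  Clause (!D || !R) is falsified — contradiction.
Case D = False:
  Clause (D) is falsified — contradiction.
Both cases fail, so the formula is unsatisfiable.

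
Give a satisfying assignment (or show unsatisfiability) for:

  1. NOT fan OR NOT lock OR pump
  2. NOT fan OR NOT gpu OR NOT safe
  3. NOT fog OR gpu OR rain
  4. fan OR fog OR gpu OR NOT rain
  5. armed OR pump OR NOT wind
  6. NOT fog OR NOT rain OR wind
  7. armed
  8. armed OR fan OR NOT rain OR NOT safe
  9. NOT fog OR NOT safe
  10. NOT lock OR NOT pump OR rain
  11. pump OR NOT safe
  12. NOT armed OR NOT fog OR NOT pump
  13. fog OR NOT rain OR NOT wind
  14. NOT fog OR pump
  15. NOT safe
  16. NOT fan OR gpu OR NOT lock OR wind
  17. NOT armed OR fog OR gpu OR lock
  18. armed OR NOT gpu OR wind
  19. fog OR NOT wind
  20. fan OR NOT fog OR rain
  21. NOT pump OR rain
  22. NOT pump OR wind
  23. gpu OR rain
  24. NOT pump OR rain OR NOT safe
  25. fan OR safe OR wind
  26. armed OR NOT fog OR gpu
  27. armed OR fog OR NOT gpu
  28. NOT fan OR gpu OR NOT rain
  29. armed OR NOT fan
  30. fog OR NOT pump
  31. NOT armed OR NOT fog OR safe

Unit clause (armed) forces armed = True.
Unit clause (NOT safe) forces safe = False.
In (NOT armed OR NOT fog OR safe) only NOT fog is left, so fog = False.
In (fog OR NOT wind) only NOT wind is left, so wind = False.
In (NOT pump OR wind) only NOT pump is left, so pump = False.
In (fan OR safe OR wind) only fan is left, so fan = True.
In (NOT fan OR NOT lock OR pump) only NOT lock is left, so lock = False.
In (NOT armed OR fog OR gpu OR lock) only gpu is left, so gpu = True.
Set rain = False.
All clauses satisfied.

fog = False, pump = False, safe = False, armed = True, rain = False, lock = False, wind = False, gpu = True, fan = True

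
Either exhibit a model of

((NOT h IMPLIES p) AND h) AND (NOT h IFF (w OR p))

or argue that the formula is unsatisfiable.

p = False; w = False; h = True

  (NOT h IMPLIES p) AND h = True
    NOT h IMPLIES p = True
      NOT h = False
  NOT h IFF (w OR p) = True
    NOT h = False
    w OR p = False
Both conjuncts True, so the formula holds.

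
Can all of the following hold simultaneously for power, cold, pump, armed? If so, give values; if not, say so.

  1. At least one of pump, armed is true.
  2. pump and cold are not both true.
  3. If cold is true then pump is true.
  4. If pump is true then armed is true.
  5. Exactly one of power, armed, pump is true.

power=F, cold=F, pump=F, armed=T

  (1) {pump, armed}: 1 true — at least one ✓
  (2) pump=F, cold=F — not both ✓
  (3) cold=F ⇒ pump: vacuous ✓
  (4) pump=F ⇒ armed: vacuous ✓
  (5) {power, armed, pump}: 1 true — exactly one ✓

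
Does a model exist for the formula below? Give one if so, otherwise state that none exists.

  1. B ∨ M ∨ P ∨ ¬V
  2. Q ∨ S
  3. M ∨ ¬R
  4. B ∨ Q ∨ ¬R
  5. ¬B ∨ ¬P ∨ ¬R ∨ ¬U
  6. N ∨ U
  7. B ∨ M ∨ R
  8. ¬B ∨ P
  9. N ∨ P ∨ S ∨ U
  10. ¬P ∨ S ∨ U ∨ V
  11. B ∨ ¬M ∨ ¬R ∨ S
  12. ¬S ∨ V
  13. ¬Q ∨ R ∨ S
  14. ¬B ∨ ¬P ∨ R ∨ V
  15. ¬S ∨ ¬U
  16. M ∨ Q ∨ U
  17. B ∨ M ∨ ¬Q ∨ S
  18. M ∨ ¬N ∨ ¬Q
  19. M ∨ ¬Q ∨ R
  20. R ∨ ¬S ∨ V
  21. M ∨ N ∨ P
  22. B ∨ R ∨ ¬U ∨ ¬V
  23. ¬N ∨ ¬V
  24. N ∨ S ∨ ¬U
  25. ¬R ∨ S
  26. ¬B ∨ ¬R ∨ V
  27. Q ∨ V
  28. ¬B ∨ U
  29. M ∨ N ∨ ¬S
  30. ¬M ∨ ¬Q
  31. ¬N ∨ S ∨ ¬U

Unsatisfiable — no assignment works.

Case S = True:
  (¬S ∨ V) forces V = True.
  (¬S ∨ ¬U) forces U = False.
  (N ∨ U) forces N = True.
  Clause (¬N ∨ ¬V) is falsified — contradiction.
Case S = False:
  (Q ∨ S) forces Q = True.
  (¬Q ∨ R ∨ S) forces R = True.
  Clause (¬R ∨ S) is falsified — contradiction.
Both cases fail, so the formula is unsatisfiable.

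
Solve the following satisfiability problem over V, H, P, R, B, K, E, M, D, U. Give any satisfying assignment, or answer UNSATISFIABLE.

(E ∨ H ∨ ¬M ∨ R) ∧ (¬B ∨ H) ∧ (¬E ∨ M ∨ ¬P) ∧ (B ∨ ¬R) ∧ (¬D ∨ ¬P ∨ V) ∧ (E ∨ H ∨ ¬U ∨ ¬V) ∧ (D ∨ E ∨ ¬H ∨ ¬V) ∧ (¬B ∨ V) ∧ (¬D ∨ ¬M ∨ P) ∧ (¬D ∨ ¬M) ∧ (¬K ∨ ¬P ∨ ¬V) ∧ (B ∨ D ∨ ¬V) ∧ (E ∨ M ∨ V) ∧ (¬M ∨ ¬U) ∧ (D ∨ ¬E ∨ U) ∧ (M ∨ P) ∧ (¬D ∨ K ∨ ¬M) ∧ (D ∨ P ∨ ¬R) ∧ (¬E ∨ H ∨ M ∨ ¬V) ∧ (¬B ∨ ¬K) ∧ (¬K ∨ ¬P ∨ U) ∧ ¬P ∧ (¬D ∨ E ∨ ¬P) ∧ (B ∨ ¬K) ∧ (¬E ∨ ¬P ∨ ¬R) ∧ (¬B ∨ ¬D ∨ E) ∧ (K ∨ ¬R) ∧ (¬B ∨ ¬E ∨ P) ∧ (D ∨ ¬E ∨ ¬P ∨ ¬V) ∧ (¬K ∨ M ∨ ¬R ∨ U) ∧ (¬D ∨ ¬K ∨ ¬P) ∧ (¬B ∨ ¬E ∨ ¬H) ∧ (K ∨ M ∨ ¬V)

Unit clause (¬P) forces P = False.
In (M ∨ P) only M is left, so M = True.
In (¬D ∨ ¬M ∨ P) only ¬D is left, so D = False.
In (¬M ∨ ¬U) only ¬U is left, so U = False.
In (D ∨ ¬E ∨ U) only ¬E is left, so E = False.
In (D ∨ P ∨ ¬R) only ¬R is left, so R = False.
In (E ∨ H ∨ ¬M ∨ R) only H is left, so H = True.
In (D ∨ E ∨ ¬H ∨ ¬V) only ¬V is left, so V = False.
In (¬B ∨ V) only ¬B is left, so B = False.
In (B ∨ ¬K) only ¬K is left, so K = False.
All clauses satisfied.

V=F, H=T, P=F, R=F, B=F, K=F, E=F, M=T, D=F, U=F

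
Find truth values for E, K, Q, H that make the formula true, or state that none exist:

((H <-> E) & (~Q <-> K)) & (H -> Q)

E = False, K = False, Q = True, H = False

  (H <-> E) & (~Q <-> K) = True
    H <-> E = True
    ~Q <-> K = True
      ~Q = False
  H -> Q = True
Both conjuncts True, so the formula holds.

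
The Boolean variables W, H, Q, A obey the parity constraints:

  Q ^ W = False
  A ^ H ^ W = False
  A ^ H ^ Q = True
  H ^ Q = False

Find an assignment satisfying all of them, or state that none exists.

Adding constraints 1, 2, 3 mod 2: every variable appears an even number of times on the left, so the left side is 0.
But the right sides sum to 1 (mod 2). 0 ≠ 1 — the system is inconsistent.

No satisfying assignment exists.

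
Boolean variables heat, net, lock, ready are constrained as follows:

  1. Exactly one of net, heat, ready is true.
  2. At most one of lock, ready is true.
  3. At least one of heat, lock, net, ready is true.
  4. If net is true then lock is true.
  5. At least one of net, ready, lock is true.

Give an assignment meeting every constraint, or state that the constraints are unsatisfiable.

heat = False, net = True, lock = True, ready = False

  (1) {net, heat, ready}: 1 true — exactly one ✓
  (2) {lock, ready}: 1 true — at most one ✓
  (3) {heat, lock, net, ready}: 2 true — at least one ✓
  (4) net=T ⇒ lock: T ✓
  (5) {net, ready, lock}: 2 true — at least one ✓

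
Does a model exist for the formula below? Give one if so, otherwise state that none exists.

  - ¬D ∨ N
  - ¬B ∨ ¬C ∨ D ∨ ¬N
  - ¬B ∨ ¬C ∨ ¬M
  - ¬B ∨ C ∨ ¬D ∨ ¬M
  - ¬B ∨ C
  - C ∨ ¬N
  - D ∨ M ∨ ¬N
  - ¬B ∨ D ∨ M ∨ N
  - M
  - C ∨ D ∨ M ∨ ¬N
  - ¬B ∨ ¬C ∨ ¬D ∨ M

C=F; D=F; M=T; N=F; B=F

Unit clause (M) forces M = True.
Set C = False.
  then (¬B ∨ C) forces B = False.
  then (C ∨ ¬N) forces N = False.
  then (¬D ∨ N) forces D = False.
All clauses satisfied.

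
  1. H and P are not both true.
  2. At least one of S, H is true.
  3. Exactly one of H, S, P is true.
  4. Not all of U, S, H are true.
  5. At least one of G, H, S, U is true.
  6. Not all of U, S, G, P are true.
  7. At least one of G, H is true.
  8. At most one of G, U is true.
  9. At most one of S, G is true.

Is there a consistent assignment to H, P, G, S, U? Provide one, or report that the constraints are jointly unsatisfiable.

H=T; P=F; G=F; S=F; U=F

  (1) H=T, P=F — not both ✓
  (2) {S, H}: 1 true — at least one ✓
  (3) {H, S, P}: 1 true — exactly one ✓
  (4) {U, S, H}: 1/3 true — not all ✓
  (5) {G, H, S, U}: 1 true — at least one ✓
  (6) {U, S, G, P}: 0/4 true — not all ✓
  (7) {G, H}: 1 true — at least one ✓
  (8) {G, U}: 0 true — at most one ✓
  (9) {S, G}: 0 true — at most one ✓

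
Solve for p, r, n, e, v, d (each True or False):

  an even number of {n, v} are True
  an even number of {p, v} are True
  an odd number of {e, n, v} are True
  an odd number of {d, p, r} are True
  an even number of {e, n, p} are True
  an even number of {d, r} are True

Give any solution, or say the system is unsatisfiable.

Adding constraints 2, 3, 5 mod 2: every variable appears an even number of times on the left, so the left side is 0.
But the right sides sum to 1 (mod 2). 0 ≠ 1 — the system is inconsistent.

UNSATISFIABLE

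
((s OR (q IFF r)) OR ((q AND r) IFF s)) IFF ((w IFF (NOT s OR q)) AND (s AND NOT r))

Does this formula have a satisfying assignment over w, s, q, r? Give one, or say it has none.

w=F; s=T; q=F; r=F

  ((s OR (q IFF r)) OR ((q AND r) IFF s)) IFF ((w IFF (NOT s OR q)) AND (s AND NOT r)) = True
    (s OR (q IFF r)) OR ((q AND r) IFF s) = True
      s OR (q IFF r) = True
        q IFF r = True
      (q AND r) IFF s = False
        q AND r = False
    (w IFF (NOT s OR q)) AND (s AND NOT r) = True
      w IFF (NOT s OR q) = True
        NOT s OR q = False
          NOT s = False
      s AND NOT r = True
        NOT r = True
The formula evaluates to True.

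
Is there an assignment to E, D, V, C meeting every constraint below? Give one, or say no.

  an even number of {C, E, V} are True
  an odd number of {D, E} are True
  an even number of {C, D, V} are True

Unsatisfiable — no assignment works.

Adding constraints 1, 2, 3 mod 2: every variable appears an even number of times on the left, so the left side is 0.
But the right sides sum to 1 (mod 2). 0 ≠ 1 — the system is inconsistent.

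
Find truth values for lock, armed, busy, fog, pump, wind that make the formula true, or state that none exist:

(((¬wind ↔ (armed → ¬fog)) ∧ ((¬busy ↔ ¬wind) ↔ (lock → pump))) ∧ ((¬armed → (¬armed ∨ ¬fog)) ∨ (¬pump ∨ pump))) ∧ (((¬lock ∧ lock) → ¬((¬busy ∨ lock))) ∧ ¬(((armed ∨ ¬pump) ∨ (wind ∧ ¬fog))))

lock = False, armed = False, busy = False, fog = True, pump = True, wind = False

  ((¬wind ↔ (armed → ¬fog)) ∧ ((¬busy ↔ ¬wind) ↔ (lock → pump))) ∧ ((¬armed → (¬armed ∨ ¬fog)) ∨ (¬pump ∨ pump)) = True
    (¬wind ↔ (armed → ¬fog)) ∧ ((¬busy ↔ ¬wind) ↔ (lock → pump)) = True
      ¬wind ↔ (armed → ¬fog) = True
        ¬wind = True
        armed → ¬fog = True
          ¬fog = False
      (¬busy ↔ ¬wind) ↔ (lock → pump) = True
        ¬busy ↔ ¬wind = True
          ¬busy = True
          ¬wind = True
        lock → pump = True
    (¬armed → (¬armed ∨ ¬fog)) ∨ (¬pump ∨ pump) = True
      ¬armed → (¬armed ∨ ¬fog) = True
        ¬armed = True
        ¬armed ∨ ¬fog = True
          ¬armed = True
          ¬fog = False
      ¬pump ∨ pump = True
        ¬pump = False
  ((¬lock ∧ lock) → ¬((¬busy ∨ lock))) ∧ ¬(((armed ∨ ¬pump) ∨ (wind ∧ ¬fog))) = True
    (¬lock ∧ lock) → ¬((¬busy ∨ lock)) = True
      ¬lock ∧ lock = False
        ¬lock = True
      ¬((¬busy ∨ lock)) = False
        ¬busy ∨ lock = True
          ¬busy = True
    ¬(((armed ∨ ¬pump) ∨ (wind ∧ ¬fog))) = True
      (armed ∨ ¬pump) ∨ (wind ∧ ¬fog) = False
        armed ∨ ¬pump = False
          ¬pump = False
        wind ∧ ¬fog = False
          ¬fog = False
Both conjuncts True, so the formula holds.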